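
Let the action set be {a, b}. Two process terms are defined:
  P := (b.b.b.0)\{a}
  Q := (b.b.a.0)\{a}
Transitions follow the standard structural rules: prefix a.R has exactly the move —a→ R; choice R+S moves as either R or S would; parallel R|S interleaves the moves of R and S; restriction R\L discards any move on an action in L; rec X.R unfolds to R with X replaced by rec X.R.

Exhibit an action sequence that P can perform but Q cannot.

P's transition system — 4 states:
  u0 = (b.b.b.0)\{a} has moves —b→ u1
  u1 = (b.b.0)\{a} has moves —b→ u2
  u2 = (b.0)\{a} has moves —b→ u3
  u3 = 0\{a} has moves stopped
Q's transition system — 3 states:
  v0 = (b.b.a.0)\{a} has moves —b→ v1
  v1 = (b.a.0)\{a} has moves —b→ v2
  v2 = (a.0)\{a} has moves stopped
Run σ = ⟨bbb⟩ on P: start {u0}
  [1] b ⇒ {u1}
  [2] b ⇒ {u2}
  [3] b ⇒ {u3}
  P completes σ.
Run σ = ⟨bbb⟩ on Q: start {v0}
  [1] b ⇒ {v1}
  [2] b ⇒ {v2}
  [3] b ⇒ ∅  — Q cannot continue

bbb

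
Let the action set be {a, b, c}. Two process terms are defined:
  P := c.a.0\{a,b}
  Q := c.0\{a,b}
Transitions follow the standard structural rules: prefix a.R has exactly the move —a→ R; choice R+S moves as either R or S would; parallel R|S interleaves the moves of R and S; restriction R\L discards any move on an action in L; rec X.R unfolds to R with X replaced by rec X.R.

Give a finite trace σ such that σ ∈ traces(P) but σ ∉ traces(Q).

P's transition system — 3 states:
  s0 = c.a.0\{a,b} → ··c··> s1
  s1 = a.0\{a,b} → ··a··> s2
  s2 = 0\{a,b} → ∅
Q's transition system — 2 states:
  t0 = c.0\{a,b} → ··c··> t1
  t1 = 0\{a,b} → ∅
Run σ = ⟨ca⟩ on P: start {s0}
  step 1 (c): {s1}
  step 2 (a): {s2}
  ✓ P
Run σ = ⟨ca⟩ on Q: start {t0}
  step 1 (c): {t1}
  step 2 (a): ∅ (Q stuck)

ca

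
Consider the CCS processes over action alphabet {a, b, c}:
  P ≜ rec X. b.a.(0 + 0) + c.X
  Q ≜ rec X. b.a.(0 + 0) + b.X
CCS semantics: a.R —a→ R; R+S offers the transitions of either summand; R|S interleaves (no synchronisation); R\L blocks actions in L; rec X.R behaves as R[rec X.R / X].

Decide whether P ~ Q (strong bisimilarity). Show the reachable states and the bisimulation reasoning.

Reachable graph of P (3 states):
  m0 = rec X. b.a.(0 + 0) + c.X → -b-> m1, -c-> m0
  m1 = a.(0 + 0) → -a-> m2
  m2 = 0 + 0 → ·
Reachable graph of Q (3 states):
  n0 = rec X. b.a.(0 + 0) + b.X → -b-> n0, -b-> n1
  n1 = a.(0 + 0) → -a-> n2
  n2 = 0 + 0 → ·
Coarsest stable partition (strong bisimilarity classes):
  B0 = {m0}
  B1 = {m1, n1}
  B2 = {m2, n2}
  B3 = {n0}
m0 ∈ B0, n0 ∈ B3 → different blocks

P ≁ Q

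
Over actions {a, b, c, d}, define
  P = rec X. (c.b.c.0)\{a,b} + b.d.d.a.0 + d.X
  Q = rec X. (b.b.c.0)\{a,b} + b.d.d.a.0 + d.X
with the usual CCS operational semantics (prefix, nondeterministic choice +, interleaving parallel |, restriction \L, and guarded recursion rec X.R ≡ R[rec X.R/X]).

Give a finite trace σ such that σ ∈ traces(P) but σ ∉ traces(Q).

c

Reachable graph of P (6 states):
  p0 = rec X. (c.b.c.0)\{a,b} + b.d.d.a.0 + d.X has moves =b=> p1, =c=> p2, =d=> p0
  p1 = d.d.a.0 has moves =d=> p3
  p2 = (b.c.0)\{a,b} has moves ∅
  p3 = d.a.0 has moves =d=> p4
  p4 = a.0 has moves =a=> p5
  p5 = 0 has moves ∅
Reachable graph of Q (5 states):
  q0 = rec X. (b.b.c.0)\{a,b} + b.d.d.a.0 + d.X has moves =b=> q1, =d=> q0
  q1 = d.d.a.0 has moves =d=> q2
  q2 = d.a.0 has moves =d=> q3
  q3 = a.0 has moves =a=> q4
  q4 = 0 has moves ∅
Run σ = ⟨c⟩ on P: start {p0}
  after c @ step 1: {p2}
  ✓ P
Run σ = ⟨c⟩ on Q: start {q0}
  after c @ step 1: ∅  — Q cannot continue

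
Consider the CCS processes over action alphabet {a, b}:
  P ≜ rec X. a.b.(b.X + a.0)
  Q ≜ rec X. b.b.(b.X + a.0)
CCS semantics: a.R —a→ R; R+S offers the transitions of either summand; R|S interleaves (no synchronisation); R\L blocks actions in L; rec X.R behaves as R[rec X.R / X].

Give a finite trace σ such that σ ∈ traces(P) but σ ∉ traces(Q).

LTS(P): 4 reachable states
  m0 = rec X. a.b.(b.X + a.0) → =a=> m1
  m1 = b.(b.(rec X. a.b.(b.X + a.0)) + a.0) → =b=> m2
  m2 = b.(rec X. a.b.(b.X + a.0)) + a.0 → =a=> m3, =b=> m0
  m3 = 0 → (no moves)
LTS(Q): 4 reachable states
  n0 = rec X. b.b.(b.X + a.0) → =b=> n1
  n1 = b.(b.(rec X. b.b.(b.X + a.0)) + a.0) → =b=> n2
  n2 = b.(rec X. b.b.(b.X + a.0)) + a.0 → =a=> n3, =b=> n0
  n3 = 0 → (no moves)
Run σ = ⟨a⟩ on P: start {m0}
  step 1 (a): {m1}
  — P admits the full trace.
Run σ = ⟨a⟩ on Q: start {n0}
  step 1 (a): no successor for Q

a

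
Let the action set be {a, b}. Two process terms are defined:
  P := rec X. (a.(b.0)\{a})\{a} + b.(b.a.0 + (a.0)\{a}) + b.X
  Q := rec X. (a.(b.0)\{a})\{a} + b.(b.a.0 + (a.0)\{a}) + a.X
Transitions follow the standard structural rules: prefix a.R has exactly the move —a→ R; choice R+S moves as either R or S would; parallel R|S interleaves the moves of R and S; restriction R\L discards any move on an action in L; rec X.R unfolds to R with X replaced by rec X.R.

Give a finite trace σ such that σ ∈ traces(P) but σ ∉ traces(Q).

Reachable graph of P (4 states):
  p0 = rec X. (a.(b.0)\{a})\{a} + b.(b.a.0 + (a.0)\{a}) + b.X ⊢ =b=> p0, =b=> p1
  p1 = b.a.0 + (a.0)\{a} ⊢ =b=> p2
  p2 = a.0 ⊢ =a=> p3
  p3 = 0 ⊢ deadlocked
Reachable graph of Q (4 states):
  q0 = rec X. (a.(b.0)\{a})\{a} + b.(b.a.0 + (a.0)\{a}) + a.X ⊢ =a=> q0, =b=> q1
  q1 = b.a.0 + (a.0)\{a} ⊢ =b=> q2
  q2 = a.0 ⊢ =a=> q3
  q3 = 0 ⊢ deadlocked
Run σ = ⟨bbb⟩ on P: start {p0}
  after b @ step 1: {p0, p1}
  after b @ step 2: {p0, p1, p2}
  after b @ step 3: {p0, p1, p2}
  ✓ P
Run σ = ⟨bbb⟩ on Q: start {q0}
  after b @ step 1: {q1}
  after b @ step 2: {q2}
  after b @ step 3: ∅ (Q stuck)

bbb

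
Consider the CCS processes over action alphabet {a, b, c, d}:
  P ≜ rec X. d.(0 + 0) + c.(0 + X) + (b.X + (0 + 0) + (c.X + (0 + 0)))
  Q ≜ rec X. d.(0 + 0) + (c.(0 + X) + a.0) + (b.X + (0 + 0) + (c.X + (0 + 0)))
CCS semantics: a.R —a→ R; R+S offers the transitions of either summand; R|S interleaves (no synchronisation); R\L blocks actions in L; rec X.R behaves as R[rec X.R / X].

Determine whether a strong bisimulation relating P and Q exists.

P's transition system — 3 states:
  u0 = rec X. d.(0 + 0) + c.(0 + X) + (b.X + (0 + 0) + (c.X + (0 + 0))) | ··b··> u0, ··c··> u0, ··c··> u1, ··d··> u2
  u1 = 0 + (rec X. d.(0 + 0) + c.(0 + X) + (b.X + (0 + 0) + (c.X + (0 + 0)))) | ··b··> u0, ··c··> u0, ··c··> u1, ··d··> u2
  u2 = 0 + 0 | deadlocked
Q's transition system — 4 states:
  v0 = rec X. d.(0 + 0) + (c.(0 + X) + a.0) + (b.X + (0 + 0) + (c.X + (0 + 0))) | ··a··> v1, ··b··> v0, ··c··> v0, ··c··> v2, ··d··> v3
  v1 = 0 | deadlocked
  v2 = 0 + (rec X. d.(0 + 0) + (c.(0 + X) + a.0) + (b.X + (0 + 0) + (c.X + (0 + 0)))) | ··a··> v1, ··b··> v0, ··c··> v0, ··c··> v2, ··d··> v3
  v3 = 0 + 0 | deadlocked
Partition-refinement fixed point:
  B0 = {u0, u1}
  B1 = {u2, v1, v3}
  B2 = {v0, v2}
u0 ∈ B0, v0 ∈ B2 → different blocks

NO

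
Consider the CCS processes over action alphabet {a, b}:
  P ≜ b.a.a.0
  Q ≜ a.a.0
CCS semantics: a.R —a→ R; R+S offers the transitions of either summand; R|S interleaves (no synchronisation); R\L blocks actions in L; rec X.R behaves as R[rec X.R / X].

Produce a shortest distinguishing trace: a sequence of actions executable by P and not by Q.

b

P's transition system — 4 states:
  u0 = b.a.a.0 | =b=> u1
  u1 = a.a.0 | =a=> u2
  u2 = a.0 | =a=> u3
  u3 = 0 | ·
Q's transition system — 3 states:
  v0 = a.a.0 | =a=> v1
  v1 = a.0 | =a=> v2
  v2 = 0 | ·
Executing b from P (initial set {u0}):
  [1] b ⇒ {u1}
  ✓ P
Executing b from Q (initial set {v0}):
  [1] b ⇒ ∅  — Q cannot continue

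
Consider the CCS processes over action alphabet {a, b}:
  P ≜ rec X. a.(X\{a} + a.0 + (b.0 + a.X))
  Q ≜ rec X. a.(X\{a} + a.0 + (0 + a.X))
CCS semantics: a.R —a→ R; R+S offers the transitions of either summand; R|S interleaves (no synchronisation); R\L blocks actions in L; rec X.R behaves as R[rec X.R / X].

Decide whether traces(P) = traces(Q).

traces(P) ≠ traces(Q) — witness ⟨ab⟩

P's transition system — 3 states:
  u0 = rec X. a.(X\{a} + a.0 + (b.0 + a.X)) has moves —a→ u1
  u1 = (rec X. a.(X\{a} + a.0 + (b.0 + a.X)))\{a} + a.0 + (b.0 + a.(rec X. a.(X\{a} + a.0 + (b.0 + a.X)))) has moves —a→ u0, —a→ u2, —b→ u2
  u2 = 0 has moves ∅
Q's transition system — 3 states:
  v0 = rec X. a.(X\{a} + a.0 + (0 + a.X)) has moves —a→ v1
  v1 = (rec X. a.(X\{a} + a.0 + (0 + a.X)))\{a} + a.0 + (0 + a.(rec X. a.(X\{a} + a.0 + (0 + a.X)))) has moves —a→ v0, —a→ v2
  v2 = 0 has moves ∅
Executing ab from P (initial set {u0}):
  [1] a ⇒ {u1}
  [2] b ⇒ {u2}
  — P admits the full trace.
Executing ab from Q (initial set {v0}):
  [1] a ⇒ {v1}
  [2] b ⇒ ∅  — Q cannot continue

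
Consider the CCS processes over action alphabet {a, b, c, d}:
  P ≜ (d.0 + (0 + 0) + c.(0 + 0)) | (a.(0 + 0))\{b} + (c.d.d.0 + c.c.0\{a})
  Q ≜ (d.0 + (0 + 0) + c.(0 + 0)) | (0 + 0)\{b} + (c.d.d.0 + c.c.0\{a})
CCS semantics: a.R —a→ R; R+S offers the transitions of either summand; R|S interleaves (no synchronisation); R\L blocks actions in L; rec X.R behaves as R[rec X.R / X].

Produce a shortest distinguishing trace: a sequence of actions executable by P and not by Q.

Reachable graph of P (11 states):
  u0 = (d.0 + (0 + 0) + c.(0 + 0)) | (a.(0 + 0))\{b} + (c.d.d.0 + c.c.0\{a}) ⊢ -a-> u1, -c-> u2, -c-> u3, -c-> u4, -d-> u5
  u1 = (d.0 + (0 + 0) + c.(0 + 0)) | (0 + 0)\{b} ⊢ -c-> u6, -d-> u7
  u2 = (0 + 0) | (a.(0 + 0))\{b} ⊢ -a-> u6
  u3 = c.0\{a} ⊢ -c-> u8
  u4 = d.d.0 ⊢ -d-> u9
  u5 = 0 | (a.(0 + 0))\{b} ⊢ -a-> u7
  u6 = (0 + 0) | (0 + 0)\{b} ⊢ ∅
  u7 = 0 | (0 + 0)\{b} ⊢ ∅
  u8 = 0\{a} ⊢ ∅
  u9 = d.0 ⊢ -d-> u10
  u10 = 0 ⊢ ∅
Reachable graph of Q (8 states):
  v0 = (d.0 + (0 + 0) + c.(0 + 0)) | (0 + 0)\{b} + (c.d.d.0 + c.c.0\{a}) ⊢ -c-> v1, -c-> v2, -c-> v3, -d-> v4
  v1 = (0 + 0) | (0 + 0)\{b} ⊢ ∅
  v2 = c.0\{a} ⊢ -c-> v5
  v3 = d.d.0 ⊢ -d-> v6
  v4 = 0 | (0 + 0)\{b} ⊢ ∅
  v5 = 0\{a} ⊢ ∅
  v6 = d.0 ⊢ -d-> v7
  v7 = 0 ⊢ ∅
Executing a from P (initial set {u0}):
  after a @ step 1: {u1}
  ✓ P
Executing a from Q (initial set {v0}):
  after a @ step 1: ∅  — Q cannot continue

a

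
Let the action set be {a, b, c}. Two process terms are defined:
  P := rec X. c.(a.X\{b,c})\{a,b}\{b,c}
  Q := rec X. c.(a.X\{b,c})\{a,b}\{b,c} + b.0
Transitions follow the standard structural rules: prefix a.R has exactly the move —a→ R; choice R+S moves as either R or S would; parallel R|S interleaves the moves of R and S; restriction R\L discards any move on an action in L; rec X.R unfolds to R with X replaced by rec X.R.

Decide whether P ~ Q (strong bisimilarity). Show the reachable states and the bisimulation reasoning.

P ≁ Q

P's transition system — 2 states:
  p0 = rec X. c.(a.X\{b,c})\{a,b}\{b,c} :: -c-> p1
  p1 = (a.(rec X. c.(a.X\{b,c})\{a,b}\{b,c})\{b,c})\{a,b}\{b,c} :: (no moves)
Q's transition system — 3 states:
  q0 = rec X. c.(a.X\{b,c})\{a,b}\{b,c} + b.0 :: -b-> q1, -c-> q2
  q1 = 0 :: (no moves)
  q2 = (a.(rec X. c.(a.X\{b,c})\{a,b}\{b,c} + b.0)\{b,c})\{a,b}\{b,c} :: (no moves)
Partition-refinement fixed point:
  B0 = {p0}
  B1 = {p1, q1, q2}
  B2 = {q0}
p0 ∈ B0, q0 ∈ B2 → different blocks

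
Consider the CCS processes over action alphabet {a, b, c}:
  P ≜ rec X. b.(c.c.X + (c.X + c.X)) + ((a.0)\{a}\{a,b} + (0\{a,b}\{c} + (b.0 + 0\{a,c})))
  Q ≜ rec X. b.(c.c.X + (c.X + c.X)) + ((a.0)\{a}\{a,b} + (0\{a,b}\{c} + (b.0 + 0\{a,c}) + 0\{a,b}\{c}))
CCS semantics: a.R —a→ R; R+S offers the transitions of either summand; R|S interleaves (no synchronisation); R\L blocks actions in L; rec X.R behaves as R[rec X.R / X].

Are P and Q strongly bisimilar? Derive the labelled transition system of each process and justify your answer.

bisimilar

Reachable graph of P (4 states):
  u0 = rec X. b.(c.c.X + (c.X + c.X)) + ((a.0)\{a}\{a,b} + (0\{a,b}\{c} + (b.0 + 0\{a,c}))) :: -b-> u1, -b-> u2
  u1 = 0 :: ·
  u2 = c.c.(rec X. b.(c.c.X + (c.X + c.X)) + ((a.0)\{a}\{a,b} + (0\{a,b}\{c} + (b.0 + 0\{a,c})))) + (c.(rec X. b.(c.c.X + (c.X + c.X)) + ((a.0)\{a}\{a,b} + (0\{a,b}\{c} + (b.0 + 0\{a,c})))) + c.(rec X. b.(c.c.X + (c.X + c.X)) + ((a.0)\{a}\{a,b} + (0\{a,b}\{c} + (b.0 + 0\{a,c}))))) :: -c-> u0, -c-> u3
  u3 = c.(rec X. b.(c.c.X + (c.X + c.X)) + ((a.0)\{a}\{a,b} + (0\{a,b}\{c} + (b.0 + 0\{a,c})))) :: -c-> u0
Reachable graph of Q (4 states):
  v0 = rec X. b.(c.c.X + (c.X + c.X)) + ((a.0)\{a}\{a,b} + (0\{a,b}\{c} + (b.0 + 0\{a,c}) + 0\{a,b}\{c})) :: -b-> v1, -b-> v2
  v1 = 0 :: ·
  v2 = c.c.(rec X. b.(c.c.X + (c.X + c.X)) + ((a.0)\{a}\{a,b} + (0\{a,b}\{c} + (b.0 + 0\{a,c}) + 0\{a,b}\{c}))) + (c.(rec X. b.(c.c.X + (c.X + c.X)) + ((a.0)\{a}\{a,b} + (0\{a,b}\{c} + (b.0 + 0\{a,c}) + 0\{a,b}\{c}))) + c.(rec X. b.(c.c.X + (c.X + c.X)) + ((a.0)\{a}\{a,b} + (0\{a,b}\{c} + (b.0 + 0\{a,c}) + 0\{a,b}\{c})))) :: -c-> v0, -c-> v3
  v3 = c.(rec X. b.(c.c.X + (c.X + c.X)) + ((a.0)\{a}\{a,b} + (0\{a,b}\{c} + (b.0 + 0\{a,c}) + 0\{a,b}\{c}))) :: -c-> v0
Partition-refinement fixed point:
  B0 = {u0, v0}
  B1 = {u2, v2}
  B2 = {u3, v3}
  B3 = {u1, v1}
u0 ∈ B0, v0 ∈ B0 → same block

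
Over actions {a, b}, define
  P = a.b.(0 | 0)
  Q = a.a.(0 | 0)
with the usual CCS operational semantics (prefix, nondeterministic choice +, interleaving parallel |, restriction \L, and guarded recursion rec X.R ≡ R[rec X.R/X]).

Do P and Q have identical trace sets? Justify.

trace-distinct — witness ⟨ab⟩

LTS(P): 3 reachable states
  u0 = a.b.(0 | 0) has moves =a=> u1
  u1 = b.(0 | 0) has moves =b=> u2
  u2 = 0 | 0 has moves deadlocked
LTS(Q): 3 reachable states
  v0 = a.a.(0 | 0) has moves =a=> v1
  v1 = a.(0 | 0) has moves =a=> v2
  v2 = 0 | 0 has moves deadlocked
Executing ab from P (initial set {u0}):
  after a @ step 1: {u1}
  after b @ step 2: {u2}
  — P admits the full trace.
Executing ab from Q (initial set {v0}):
  after a @ step 1: {v1}
  after b @ step 2: no successor for Q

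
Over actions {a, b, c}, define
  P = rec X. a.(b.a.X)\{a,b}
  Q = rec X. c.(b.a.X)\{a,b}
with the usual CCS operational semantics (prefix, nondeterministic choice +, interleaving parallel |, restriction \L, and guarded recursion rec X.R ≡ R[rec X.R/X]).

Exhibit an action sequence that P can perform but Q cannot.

a

Reachable graph of P (2 states):
  p0 = rec X. a.(b.a.X)\{a,b} → =a=> p1
  p1 = (b.a.(rec X. a.(b.a.X)\{a,b}))\{a,b} → stopped
Reachable graph of Q (2 states):
  q0 = rec X. c.(b.a.X)\{a,b} → =c=> q1
  q1 = (b.a.(rec X. c.(b.a.X)\{a,b}))\{a,b} → stopped
Executing a from P (initial set {p0}):
  [1] a ⇒ {p1}
  P completes σ.
Executing a from Q (initial set {q0}):
  [1] a ⇒ ∅  — Q cannot continue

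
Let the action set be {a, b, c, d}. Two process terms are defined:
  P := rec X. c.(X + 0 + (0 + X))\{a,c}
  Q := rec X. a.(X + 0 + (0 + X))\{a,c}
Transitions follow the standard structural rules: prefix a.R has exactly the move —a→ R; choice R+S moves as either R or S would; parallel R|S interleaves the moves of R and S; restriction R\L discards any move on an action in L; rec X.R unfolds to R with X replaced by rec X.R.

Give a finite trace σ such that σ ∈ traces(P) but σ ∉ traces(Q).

c

LTS(P): 2 reachable states
  p0 = rec X. c.(X + 0 + (0 + X))\{a,c} → =c=> p1
  p1 = ((rec X. c.(X + 0 + (0 + X))\{a,c}) + 0 + (0 + (rec X. c.(X + 0 + (0 + X))\{a,c})))\{a,c} → ∅
LTS(Q): 2 reachable states
  q0 = rec X. a.(X + 0 + (0 + X))\{a,c} → =a=> q1
  q1 = ((rec X. a.(X + 0 + (0 + X))\{a,c}) + 0 + (0 + (rec X. a.(X + 0 + (0 + X))\{a,c})))\{a,c} → ∅
Executing c from P (initial set {p0}):
  after c @ step 1: {p1}
  P completes σ.
Executing c from Q (initial set {q0}):
  after c @ step 1: ∅ (Q stuck)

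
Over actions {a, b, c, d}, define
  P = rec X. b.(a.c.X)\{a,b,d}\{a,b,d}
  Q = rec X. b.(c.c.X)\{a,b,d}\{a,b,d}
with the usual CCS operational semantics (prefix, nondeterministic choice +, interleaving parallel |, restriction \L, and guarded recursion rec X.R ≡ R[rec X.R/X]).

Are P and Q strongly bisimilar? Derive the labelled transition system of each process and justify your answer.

P's transition system — 2 states:
  m0 = rec X. b.(a.c.X)\{a,b,d}\{a,b,d} → =b=> m1
  m1 = (a.c.(rec X. b.(a.c.X)\{a,b,d}\{a,b,d}))\{a,b,d}\{a,b,d} → ·
Q's transition system — 4 states:
  n0 = rec X. b.(c.c.X)\{a,b,d}\{a,b,d} → =b=> n1
  n1 = (c.c.(rec X. b.(c.c.X)\{a,b,d}\{a,b,d}))\{a,b,d}\{a,b,d} → =c=> n2
  n2 = (c.(rec X. b.(c.c.X)\{a,b,d}\{a,b,d}))\{a,b,d}\{a,b,d} → =c=> n3
  n3 = (rec X. b.(c.c.X)\{a,b,d}\{a,b,d})\{a,b,d}\{a,b,d} → ·
Partition-refinement fixed point:
  B0 = {m0}
  B1 = {m1, n3}
  B2 = {n0}
  B3 = {n1}
  B4 = {n2}
m0 ∈ B0, n0 ∈ B2 → different blocks

not bisimilar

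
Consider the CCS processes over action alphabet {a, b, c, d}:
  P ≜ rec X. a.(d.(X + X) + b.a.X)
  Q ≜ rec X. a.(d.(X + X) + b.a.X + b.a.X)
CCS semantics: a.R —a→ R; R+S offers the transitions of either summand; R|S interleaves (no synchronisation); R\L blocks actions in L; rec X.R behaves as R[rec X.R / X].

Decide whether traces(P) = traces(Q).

P's transition system — 4 states:
  m0 = rec X. a.(d.(X + X) + b.a.X) | =a=> m1
  m1 = d.((rec X. a.(d.(X + X) + b.a.X)) + (rec X. a.(d.(X + X) + b.a.X))) + b.a.(rec X. a.(d.(X + X) + b.a.X)) | =b=> m2, =d=> m3
  m2 = a.(rec X. a.(d.(X + X) + b.a.X)) | =a=> m0
  m3 = (rec X. a.(d.(X + X) + b.a.X)) + (rec X. a.(d.(X + X) + b.a.X)) | =a=> m1
Q's transition system — 4 states:
  n0 = rec X. a.(d.(X + X) + b.a.X + b.a.X) | =a=> n1
  n1 = d.((rec X. a.(d.(X + X) + b.a.X + b.a.X)) + (rec X. a.(d.(X + X) + b.a.X + b.a.X))) + b.a.(rec X. a.(d.(X + X) + b.a.X + b.a.X)) + b.a.(rec X. a.(d.(X + X) + b.a.X + b.a.X)) | =b=> n2, =d=> n3
  n2 = a.(rec X. a.(d.(X + X) + b.a.X + b.a.X)) | =a=> n0
  n3 = (rec X. a.(d.(X + X) + b.a.X + b.a.X)) + (rec X. a.(d.(X + X) + b.a.X + b.a.X)) | =a=> n1
Bisimilarity quotient blocks:
  B0 = {m0, m3, n0, n3}
  B1 = {m1, n1}
  B2 = {m2, n2}
m0 ∈ B0, n0 ∈ B0 → same block
Bisimilar ⇒ trace-equivalent.

YES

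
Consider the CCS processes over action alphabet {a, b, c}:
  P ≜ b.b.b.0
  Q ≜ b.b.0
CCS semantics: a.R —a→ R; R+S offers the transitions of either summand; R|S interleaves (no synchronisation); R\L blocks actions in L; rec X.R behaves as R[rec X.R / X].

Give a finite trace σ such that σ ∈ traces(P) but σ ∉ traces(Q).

bbb

Reachable graph of P (4 states):
  s0 = b.b.b.0 has moves ··b··> s1
  s1 = b.b.0 has moves ··b··> s2
  s2 = b.0 has moves ··b··> s3
  s3 = 0 has moves stopped
Reachable graph of Q (3 states):
  t0 = b.b.0 has moves ··b··> t1
  t1 = b.0 has moves ··b··> t2
  t2 = 0 has moves stopped
Executing bbb from P (initial set {s0}):
  after b @ step 1: {s1}
  after b @ step 2: {s2}
  after b @ step 3: {s3}
  ✓ P
Executing bbb from Q (initial set {t0}):
  after b @ step 1: {t1}
  after b @ step 2: {t2}
  after b @ step 3: ∅  — Q cannot continue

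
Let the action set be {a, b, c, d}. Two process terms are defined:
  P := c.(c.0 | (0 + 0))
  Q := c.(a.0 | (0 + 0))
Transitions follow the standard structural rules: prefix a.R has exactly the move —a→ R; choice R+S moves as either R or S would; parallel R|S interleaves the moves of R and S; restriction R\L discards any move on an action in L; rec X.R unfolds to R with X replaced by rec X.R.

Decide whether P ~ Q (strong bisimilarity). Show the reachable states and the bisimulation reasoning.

Reachable graph of P (3 states):
  p0 = c.(c.0 | (0 + 0)) | -c-> p1
  p1 = c.0 | (0 + 0) | -c-> p2
  p2 = 0 | (0 + 0) | ·
Reachable graph of Q (3 states):
  q0 = c.(a.0 | (0 + 0)) | -c-> q1
  q1 = a.0 | (0 + 0) | -a-> q2
  q2 = 0 | (0 + 0) | ·
Partition-refinement fixed point:
  B0 = {p0}
  B1 = {p1}
  B2 = {p2, q2}
  B3 = {q0}
  B4 = {q1}
p0 ∈ B0, q0 ∈ B3 → different blocks

NO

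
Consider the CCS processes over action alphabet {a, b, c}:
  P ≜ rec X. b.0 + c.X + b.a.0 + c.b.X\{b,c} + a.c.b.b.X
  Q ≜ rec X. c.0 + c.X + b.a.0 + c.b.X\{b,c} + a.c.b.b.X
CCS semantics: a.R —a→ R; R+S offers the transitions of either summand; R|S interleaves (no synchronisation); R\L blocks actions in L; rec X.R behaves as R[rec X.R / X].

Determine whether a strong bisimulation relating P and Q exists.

not bisimilar

P's transition system — 9 states:
  u0 = rec X. b.0 + c.X + b.a.0 + c.b.X\{b,c} + a.c.b.b.X has moves --a--▸ u1, --b--▸ u2, --b--▸ u3, --c--▸ u0, --c--▸ u4
  u1 = c.b.b.(rec X. b.0 + c.X + b.a.0 + c.b.X\{b,c} + a.c.b.b.X) has moves --c--▸ u5
  u2 = 0 has moves stopped
  u3 = a.0 has moves --a--▸ u2
  u4 = b.(rec X. b.0 + c.X + b.a.0 + c.b.X\{b,c} + a.c.b.b.X)\{b,c} has moves --b--▸ u6
  u5 = b.b.(rec X. b.0 + c.X + b.a.0 + c.b.X\{b,c} + a.c.b.b.X) has moves --b--▸ u7
  u6 = (rec X. b.0 + c.X + b.a.0 + c.b.X\{b,c} + a.c.b.b.X)\{b,c} has moves --a--▸ u8
  u7 = b.(rec X. b.0 + c.X + b.a.0 + c.b.X\{b,c} + a.c.b.b.X) has moves --b--▸ u0
  u8 = (c.b.b.(rec X. b.0 + c.X + b.a.0 + c.b.X\{b,c} + a.c.b.b.X))\{b,c} has moves stopped
Q's transition system — 9 states:
  v0 = rec X. c.0 + c.X + b.a.0 + c.b.X\{b,c} + a.c.b.b.X has moves --a--▸ v1, --b--▸ v2, --c--▸ v0, --c--▸ v3, --c--▸ v4
  v1 = c.b.b.(rec X. c.0 + c.X + b.a.0 + c.b.X\{b,c} + a.c.b.b.X) has moves --c--▸ v5
  v2 = a.0 has moves --a--▸ v3
  v3 = 0 has moves stopped
  v4 = b.(rec X. c.0 + c.X + b.a.0 + c.b.X\{b,c} + a.c.b.b.X)\{b,c} has moves --b--▸ v6
  v5 = b.b.(rec X. c.0 + c.X + b.a.0 + c.b.X\{b,c} + a.c.b.b.X) has moves --b--▸ v7
  v6 = (rec X. c.0 + c.X + b.a.0 + c.b.X\{b,c} + a.c.b.b.X)\{b,c} has moves --a--▸ v8
  v7 = b.(rec X. c.0 + c.X + b.a.0 + c.b.X\{b,c} + a.c.b.b.X) has moves --b--▸ v0
  v8 = (c.b.b.(rec X. c.0 + c.X + b.a.0 + c.b.X\{b,c} + a.c.b.b.X))\{b,c} has moves stopped
Coarsest stable partition (strong bisimilarity classes):
  B0 = {u0}
  B1 = {u3, u6, v2, v6}
  B2 = {u2, u8, v3, v8}
  B3 = {u1}
  B4 = {u5}
  B5 = {u7}
  B6 = {u4, v4}
  B7 = {v0}
  B8 = {v1}
  B9 = {v5}
  B10 = {v7}
u0 ∈ B0, v0 ∈ B7 → different blocks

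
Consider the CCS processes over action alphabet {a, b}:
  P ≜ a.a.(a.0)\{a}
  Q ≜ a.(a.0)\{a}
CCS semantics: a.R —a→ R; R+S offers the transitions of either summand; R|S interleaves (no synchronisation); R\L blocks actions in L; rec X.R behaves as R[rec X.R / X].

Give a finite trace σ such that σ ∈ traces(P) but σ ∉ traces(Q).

aa

LTS(P): 3 reachable states
  u0 = a.a.(a.0)\{a} → -a-> u1
  u1 = a.(a.0)\{a} → -a-> u2
  u2 = (a.0)\{a} → ∅
LTS(Q): 2 reachable states
  v0 = a.(a.0)\{a} → -a-> v1
  v1 = (a.0)\{a} → ∅
Trace ⟨aa⟩ through P, begin at {u0}:
  [1] a ⇒ {u1}
  [2] a ⇒ {u2}
  P completes σ.
Trace ⟨aa⟩ through Q, begin at {v0}:
  [1] a ⇒ {v1}
  [2] a ⇒ ∅ (Q stuck)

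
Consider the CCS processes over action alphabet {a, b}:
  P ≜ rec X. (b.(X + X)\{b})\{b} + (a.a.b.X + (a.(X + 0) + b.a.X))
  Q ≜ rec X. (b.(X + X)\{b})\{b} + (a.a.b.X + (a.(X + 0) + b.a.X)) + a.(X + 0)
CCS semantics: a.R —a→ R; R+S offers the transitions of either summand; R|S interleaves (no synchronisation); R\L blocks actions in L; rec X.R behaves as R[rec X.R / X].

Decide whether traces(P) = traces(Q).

traces(P) = traces(Q)

Reachable graph of P (5 states):
  s0 = rec X. (b.(X + X)\{b})\{b} + (a.a.b.X + (a.(X + 0) + b.a.X)) has moves -a-> s1, -a-> s2, -b-> s3
  s1 = (rec X. (b.(X + X)\{b})\{b} + (a.a.b.X + (a.(X + 0) + b.a.X))) + 0 has moves -a-> s1, -a-> s2, -b-> s3
  s2 = a.b.(rec X. (b.(X + X)\{b})\{b} + (a.a.b.X + (a.(X + 0) + b.a.X))) has moves -a-> s4
  s3 = a.(rec X. (b.(X + X)\{b})\{b} + (a.a.b.X + (a.(X + 0) + b.a.X))) has moves -a-> s0
  s4 = b.(rec X. (b.(X + X)\{b})\{b} + (a.a.b.X + (a.(X + 0) + b.a.X))) has moves -b-> s0
Reachable graph of Q (5 states):
  t0 = rec X. (b.(X + X)\{b})\{b} + (a.a.b.X + (a.(X + 0) + b.a.X)) + a.(X + 0) has moves -a-> t1, -a-> t2, -b-> t3
  t1 = (rec X. (b.(X + X)\{b})\{b} + (a.a.b.X + (a.(X + 0) + b.a.X)) + a.(X + 0)) + 0 has moves -a-> t1, -a-> t2, -b-> t3
  t2 = a.b.(rec X. (b.(X + X)\{b})\{b} + (a.a.b.X + (a.(X + 0) + b.a.X)) + a.(X + 0)) has moves -a-> t4
  t3 = a.(rec X. (b.(X + X)\{b})\{b} + (a.a.b.X + (a.(X + 0) + b.a.X)) + a.(X + 0)) has moves -a-> t0
  t4 = b.(rec X. (b.(X + X)\{b})\{b} + (a.a.b.X + (a.(X + 0) + b.a.X)) + a.(X + 0)) has moves -b-> t0
Coarsest stable partition (strong bisimilarity classes):
  B0 = {s0, s1, t0, t1}
  B1 = {s2, t2}
  B2 = {s4, t4}
  B3 = {s3, t3}
s0 ∈ B0, t0 ∈ B0 → same block
Bisimilar ⇒ trace-equivalent.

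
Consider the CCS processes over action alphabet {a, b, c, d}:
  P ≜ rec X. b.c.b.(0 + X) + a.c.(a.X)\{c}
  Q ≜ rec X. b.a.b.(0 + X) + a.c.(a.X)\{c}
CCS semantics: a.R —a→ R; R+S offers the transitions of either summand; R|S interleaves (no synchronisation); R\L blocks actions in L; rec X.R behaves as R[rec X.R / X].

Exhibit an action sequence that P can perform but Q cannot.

P's transition system — 9 states:
  m0 = rec X. b.c.b.(0 + X) + a.c.(a.X)\{c} :: =a=> m1, =b=> m2
  m1 = c.(a.(rec X. b.c.b.(0 + X) + a.c.(a.X)\{c}))\{c} :: =c=> m3
  m2 = c.b.(0 + (rec X. b.c.b.(0 + X) + a.c.(a.X)\{c})) :: =c=> m4
  m3 = (a.(rec X. b.c.b.(0 + X) + a.c.(a.X)\{c}))\{c} :: =a=> m5
  m4 = b.(0 + (rec X. b.c.b.(0 + X) + a.c.(a.X)\{c})) :: =b=> m6
  m5 = (rec X. b.c.b.(0 + X) + a.c.(a.X)\{c})\{c} :: =a=> m7, =b=> m8
  m6 = 0 + (rec X. b.c.b.(0 + X) + a.c.(a.X)\{c}) :: =a=> m1, =b=> m2
  m7 = (c.(a.(rec X. b.c.b.(0 + X) + a.c.(a.X)\{c}))\{c})\{c} :: deadlocked
  m8 = (c.b.(0 + (rec X. b.c.b.(0 + X) + a.c.(a.X)\{c})))\{c} :: deadlocked
Q's transition system — 11 states:
  n0 = rec X. b.a.b.(0 + X) + a.c.(a.X)\{c} :: =a=> n1, =b=> n2
  n1 = c.(a.(rec X. b.a.b.(0 + X) + a.c.(a.X)\{c}))\{c} :: =c=> n3
  n2 = a.b.(0 + (rec X. b.a.b.(0 + X) + a.c.(a.X)\{c})) :: =a=> n4
  n3 = (a.(rec X. b.a.b.(0 + X) + a.c.(a.X)\{c}))\{c} :: =a=> n5
  n4 = b.(0 + (rec X. b.a.b.(0 + X) + a.c.(a.X)\{c})) :: =b=> n6
  n5 = (rec X. b.a.b.(0 + X) + a.c.(a.X)\{c})\{c} :: =a=> n7, =b=> n8
  n6 = 0 + (rec X. b.a.b.(0 + X) + a.c.(a.X)\{c}) :: =a=> n1, =b=> n2
  n7 = (c.(a.(rec X. b.a.b.(0 + X) + a.c.(a.X)\{c}))\{c})\{c} :: deadlocked
  n8 = (a.b.(0 + (rec X. b.a.b.(0 + X) + a.c.(a.X)\{c})))\{c} :: =a=> n9
  n9 = (b.(0 + (rec X. b.a.b.(0 + X) + a.c.(a.X)\{c})))\{c} :: =b=> n10
  n10 = (0 + (rec X. b.a.b.(0 + X) + a.c.(a.X)\{c}))\{c} :: =a=> n7, =b=> n8
Executing bc from P (initial set {m0}):
  step 1 (b): {m2}
  step 2 (c): {m4}
  ✓ P
Executing bc from Q (initial set {n0}):
  step 1 (b): {n2}
  step 2 (c): no successor for Q

bc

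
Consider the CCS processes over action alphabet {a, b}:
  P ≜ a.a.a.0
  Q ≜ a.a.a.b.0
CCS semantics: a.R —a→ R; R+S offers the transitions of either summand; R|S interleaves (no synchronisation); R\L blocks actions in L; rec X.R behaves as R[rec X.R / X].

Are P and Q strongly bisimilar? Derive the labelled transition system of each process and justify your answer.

P's transition system — 4 states:
  u0 = a.a.a.0 :: --a--▸ u1
  u1 = a.a.0 :: --a--▸ u2
  u2 = a.0 :: --a--▸ u3
  u3 = 0 :: ∅
Q's transition system — 5 states:
  v0 = a.a.a.b.0 :: --a--▸ v1
  v1 = a.a.b.0 :: --a--▸ v2
  v2 = a.b.0 :: --a--▸ v3
  v3 = b.0 :: --b--▸ v4
  v4 = 0 :: ∅
Bisimilarity quotient blocks:
  B0 = {u0}
  B1 = {u1}
  B2 = {u2}
  B3 = {u3, v4}
  B4 = {v0}
  B5 = {v1}
  B6 = {v2}
  B7 = {v3}
u0 ∈ B0, v0 ∈ B4 → different blocks

not bisimilar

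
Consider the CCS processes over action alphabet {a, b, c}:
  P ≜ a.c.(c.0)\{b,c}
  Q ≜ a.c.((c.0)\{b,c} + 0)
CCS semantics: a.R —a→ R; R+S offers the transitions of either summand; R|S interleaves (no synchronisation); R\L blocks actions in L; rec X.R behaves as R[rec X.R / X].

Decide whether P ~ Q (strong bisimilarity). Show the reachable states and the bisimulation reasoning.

P ~ Q

Reachable graph of P (3 states):
  m0 = a.c.(c.0)\{b,c} :: -a-> m1
  m1 = c.(c.0)\{b,c} :: -c-> m2
  m2 = (c.0)\{b,c} :: deadlocked
Reachable graph of Q (3 states):
  n0 = a.c.((c.0)\{b,c} + 0) :: -a-> n1
  n1 = c.((c.0)\{b,c} + 0) :: -c-> n2
  n2 = (c.0)\{b,c} + 0 :: deadlocked
Bisimilarity quotient blocks:
  B0 = {m0, n0}
  B1 = {m1, n1}
  B2 = {m2, n2}
m0 ∈ B0, n0 ∈ B0 → same block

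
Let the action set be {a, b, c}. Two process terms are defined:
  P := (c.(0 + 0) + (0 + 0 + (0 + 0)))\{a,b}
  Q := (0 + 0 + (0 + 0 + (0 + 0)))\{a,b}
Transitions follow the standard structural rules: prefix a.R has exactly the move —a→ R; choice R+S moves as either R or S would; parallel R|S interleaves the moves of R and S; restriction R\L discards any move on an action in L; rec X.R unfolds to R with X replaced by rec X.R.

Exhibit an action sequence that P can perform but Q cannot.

c

P's transition system — 2 states:
  m0 = (c.(0 + 0) + (0 + 0 + (0 + 0)))\{a,b} has moves --c--▸ m1
  m1 = (0 + 0)\{a,b} has moves (no moves)
Q's transition system — 1 states:
  n0 = (0 + 0 + (0 + 0 + (0 + 0)))\{a,b} has moves (no moves)
Run σ = ⟨c⟩ on P: start {m0}
  [1] c ⇒ {m1}
  ✓ P
Run σ = ⟨c⟩ on Q: start {n0}
  [1] c ⇒ no successor for Q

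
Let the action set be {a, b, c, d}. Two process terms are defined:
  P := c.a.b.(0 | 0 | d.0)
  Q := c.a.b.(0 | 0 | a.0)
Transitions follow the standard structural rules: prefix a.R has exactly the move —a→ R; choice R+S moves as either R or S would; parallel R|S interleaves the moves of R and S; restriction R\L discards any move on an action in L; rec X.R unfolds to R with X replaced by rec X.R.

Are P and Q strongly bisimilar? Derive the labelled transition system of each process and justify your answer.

Reachable graph of P (5 states):
  p0 = c.a.b.(0 | 0 | d.0) has moves --c--▸ p1
  p1 = a.b.(0 | 0 | d.0) has moves --a--▸ p2
  p2 = b.(0 | 0 | d.0) has moves --b--▸ p3
  p3 = 0 | 0 | d.0 has moves --d--▸ p4
  p4 = 0 | 0 | 0 has moves ∅
Reachable graph of Q (5 states):
  q0 = c.a.b.(0 | 0 | a.0) has moves --c--▸ q1
  q1 = a.b.(0 | 0 | a.0) has moves --a--▸ q2
  q2 = b.(0 | 0 | a.0) has moves --b--▸ q3
  q3 = 0 | 0 | a.0 has moves --a--▸ q4
  q4 = 0 | 0 | 0 has moves ∅
Bisimilarity quotient blocks:
  B0 = {p0}
  B1 = {p1}
  B2 = {p2}
  B3 = {p3}
  B4 = {p4, q4}
  B5 = {q0}
  B6 = {q1}
  B7 = {q2}
  B8 = {q3}
p0 ∈ B0, q0 ∈ B5 → different blocks

P ≁ Q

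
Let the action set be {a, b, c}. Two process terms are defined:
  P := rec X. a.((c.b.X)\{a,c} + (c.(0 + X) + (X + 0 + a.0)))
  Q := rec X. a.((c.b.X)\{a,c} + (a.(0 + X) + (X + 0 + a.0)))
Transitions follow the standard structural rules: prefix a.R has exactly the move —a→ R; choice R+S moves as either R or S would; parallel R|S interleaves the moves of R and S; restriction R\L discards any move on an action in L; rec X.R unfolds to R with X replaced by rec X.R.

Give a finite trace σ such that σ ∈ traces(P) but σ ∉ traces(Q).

Reachable graph of P (4 states):
  m0 = rec X. a.((c.b.X)\{a,c} + (c.(0 + X) + (X + 0 + a.0))) → --a--▸ m1
  m1 = (c.b.(rec X. a.((c.b.X)\{a,c} + (c.(0 + X) + (X + 0 + a.0)))))\{a,c} + (c.(0 + (rec X. a.((c.b.X)\{a,c} + (c.(0 + X) + (X + 0 + a.0))))) + ((rec X. a.((c.b.X)\{a,c} + (c.(0 + X) + (X + 0 + a.0)))) + 0 + a.0)) → --a--▸ m1, --a--▸ m2, --c--▸ m3
  m2 = 0 → deadlocked
  m3 = 0 + (rec X. a.((c.b.X)\{a,c} + (c.(0 + X) + (X + 0 + a.0)))) → --a--▸ m1
Reachable graph of Q (4 states):
  n0 = rec X. a.((c.b.X)\{a,c} + (a.(0 + X) + (X + 0 + a.0))) → --a--▸ n1
  n1 = (c.b.(rec X. a.((c.b.X)\{a,c} + (a.(0 + X) + (X + 0 + a.0)))))\{a,c} + (a.(0 + (rec X. a.((c.b.X)\{a,c} + (a.(0 + X) + (X + 0 + a.0))))) + ((rec X. a.((c.b.X)\{a,c} + (a.(0 + X) + (X + 0 + a.0)))) + 0 + a.0)) → --a--▸ n1, --a--▸ n2, --a--▸ n3
  n2 = 0 → deadlocked
  n3 = 0 + (rec X. a.((c.b.X)\{a,c} + (a.(0 + X) + (X + 0 + a.0)))) → --a--▸ n1
Executing ac from P (initial set {m0}):
  step 1 (a): {m1}
  step 2 (c): {m3}
  P completes σ.
Executing ac from Q (initial set {n0}):
  step 1 (a): {n1}
  step 2 (c): ∅ (Q stuck)

ac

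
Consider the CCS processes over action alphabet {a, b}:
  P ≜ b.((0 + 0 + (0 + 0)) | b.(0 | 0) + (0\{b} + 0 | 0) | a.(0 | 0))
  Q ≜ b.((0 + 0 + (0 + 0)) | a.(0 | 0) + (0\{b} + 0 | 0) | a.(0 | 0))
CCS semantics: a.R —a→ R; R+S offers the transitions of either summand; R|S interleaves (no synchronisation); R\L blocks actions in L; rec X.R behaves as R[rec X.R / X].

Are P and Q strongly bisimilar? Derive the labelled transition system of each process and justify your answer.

Reachable graph of P (4 states):
  s0 = b.((0 + 0 + (0 + 0)) | b.(0 | 0) + (0\{b} + 0 | 0) | a.(0 | 0)) ⊢ --b--▸ s1
  s1 = (0 + 0 + (0 + 0)) | b.(0 | 0) + (0\{b} + 0 | 0) | a.(0 | 0) ⊢ --a--▸ s2, --b--▸ s3
  s2 = (0\{b} + 0 | 0) | (0 | 0) ⊢ ∅
  s3 = (0 + 0 + (0 + 0)) | (0 | 0) ⊢ ∅
Reachable graph of Q (4 states):
  t0 = b.((0 + 0 + (0 + 0)) | a.(0 | 0) + (0\{b} + 0 | 0) | a.(0 | 0)) ⊢ --b--▸ t1
  t1 = (0 + 0 + (0 + 0)) | a.(0 | 0) + (0\{b} + 0 | 0) | a.(0 | 0) ⊢ --a--▸ t2, --a--▸ t3
  t2 = (0 + 0 + (0 + 0)) | (0 | 0) ⊢ ∅
  t3 = (0\{b} + 0 | 0) | (0 | 0) ⊢ ∅
Bisimilarity quotient blocks:
  B0 = {s0}
  B1 = {s1}
  B2 = {s2, s3, t2, t3}
  B3 = {t0}
  B4 = {t1}
s0 ∈ B0, t0 ∈ B3 → different blocks

not bisimilar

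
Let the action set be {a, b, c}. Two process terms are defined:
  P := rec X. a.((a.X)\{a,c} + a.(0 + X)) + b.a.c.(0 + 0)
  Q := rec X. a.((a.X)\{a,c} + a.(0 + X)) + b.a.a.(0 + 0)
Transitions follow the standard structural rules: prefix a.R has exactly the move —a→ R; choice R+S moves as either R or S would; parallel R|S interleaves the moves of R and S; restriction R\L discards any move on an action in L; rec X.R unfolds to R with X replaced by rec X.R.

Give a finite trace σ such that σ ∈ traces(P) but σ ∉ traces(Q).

Reachable graph of P (6 states):
  s0 = rec X. a.((a.X)\{a,c} + a.(0 + X)) + b.a.c.(0 + 0) → =a=> s1, =b=> s2
  s1 = (a.(rec X. a.((a.X)\{a,c} + a.(0 + X)) + b.a.c.(0 + 0)))\{a,c} + a.(0 + (rec X. a.((a.X)\{a,c} + a.(0 + X)) + b.a.c.(0 + 0))) → =a=> s3
  s2 = a.c.(0 + 0) → =a=> s4
  s3 = 0 + (rec X. a.((a.X)\{a,c} + a.(0 + X)) + b.a.c.(0 + 0)) → =a=> s1, =b=> s2
  s4 = c.(0 + 0) → =c=> s5
  s5 = 0 + 0 → ·
Reachable graph of Q (6 states):
  t0 = rec X. a.((a.X)\{a,c} + a.(0 + X)) + b.a.a.(0 + 0) → =a=> t1, =b=> t2
  t1 = (a.(rec X. a.((a.X)\{a,c} + a.(0 + X)) + b.a.a.(0 + 0)))\{a,c} + a.(0 + (rec X. a.((a.X)\{a,c} + a.(0 + X)) + b.a.a.(0 + 0))) → =a=> t3
  t2 = a.a.(0 + 0) → =a=> t4
  t3 = 0 + (rec X. a.((a.X)\{a,c} + a.(0 + X)) + b.a.a.(0 + 0)) → =a=> t1, =b=> t2
  t4 = a.(0 + 0) → =a=> t5
  t5 = 0 + 0 → ·
Executing bac from P (initial set {s0}):
  step 1 (b): {s2}
  step 2 (a): {s4}
  step 3 (c): {s5}
  — P admits the full trace.
Executing bac from Q (initial set {t0}):
  step 1 (b): {t2}
  step 2 (a): {t4}
  step 3 (c): ∅  — Q cannot continue

bac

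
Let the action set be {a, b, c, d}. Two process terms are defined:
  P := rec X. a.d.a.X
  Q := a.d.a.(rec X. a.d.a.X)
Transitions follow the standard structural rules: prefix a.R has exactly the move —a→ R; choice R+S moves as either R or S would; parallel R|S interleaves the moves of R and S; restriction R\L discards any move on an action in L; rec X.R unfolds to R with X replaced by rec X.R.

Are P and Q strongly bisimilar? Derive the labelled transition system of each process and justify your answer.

YES

Reachable graph of P (3 states):
  m0 = rec X. a.d.a.X ⊢ --a--▸ m1
  m1 = d.a.(rec X. a.d.a.X) ⊢ --d--▸ m2
  m2 = a.(rec X. a.d.a.X) ⊢ --a--▸ m0
Reachable graph of Q (4 states):
  n0 = a.d.a.(rec X. a.d.a.X) ⊢ --a--▸ n1
  n1 = d.a.(rec X. a.d.a.X) ⊢ --d--▸ n2
  n2 = a.(rec X. a.d.a.X) ⊢ --a--▸ n3
  n3 = rec X. a.d.a.X ⊢ --a--▸ n1
Partition-refinement fixed point:
  B0 = {m0, n0, n3}
  B1 = {m1, n1}
  B2 = {m2, n2}
m0 ∈ B0, n0 ∈ B0 → same block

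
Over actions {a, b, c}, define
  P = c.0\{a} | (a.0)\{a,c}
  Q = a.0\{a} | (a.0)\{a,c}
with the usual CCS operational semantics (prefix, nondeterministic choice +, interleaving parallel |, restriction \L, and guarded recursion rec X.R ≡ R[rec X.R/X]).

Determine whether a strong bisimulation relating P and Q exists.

P ≁ Q

P's transition system — 2 states:
  s0 = c.0\{a} | (a.0)\{a,c} ⊢ =c=> s1
  s1 = 0\{a} | (a.0)\{a,c} ⊢ (no moves)
Q's transition system — 2 states:
  t0 = a.0\{a} | (a.0)\{a,c} ⊢ =a=> t1
  t1 = 0\{a} | (a.0)\{a,c} ⊢ (no moves)
Bisimilarity quotient blocks:
  B0 = {s0}
  B1 = {s1, t1}
  B2 = {t0}
s0 ∈ B0, t0 ∈ B2 → different blocks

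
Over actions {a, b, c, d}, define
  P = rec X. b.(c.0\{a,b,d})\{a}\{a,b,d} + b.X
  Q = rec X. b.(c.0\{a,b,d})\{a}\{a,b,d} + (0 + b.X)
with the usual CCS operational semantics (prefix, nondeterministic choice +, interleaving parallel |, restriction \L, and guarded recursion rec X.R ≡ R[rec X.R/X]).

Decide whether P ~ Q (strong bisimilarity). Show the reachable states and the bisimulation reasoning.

bisimilar

P's transition system — 3 states:
  u0 = rec X. b.(c.0\{a,b,d})\{a}\{a,b,d} + b.X → -b-> u0, -b-> u1
  u1 = (c.0\{a,b,d})\{a}\{a,b,d} → -c-> u2
  u2 = 0\{a,b,d}\{a}\{a,b,d} → stopped
Q's transition system — 3 states:
  v0 = rec X. b.(c.0\{a,b,d})\{a}\{a,b,d} + (0 + b.X) → -b-> v0, -b-> v1
  v1 = (c.0\{a,b,d})\{a}\{a,b,d} → -c-> v2
  v2 = 0\{a,b,d}\{a}\{a,b,d} → stopped
Coarsest stable partition (strong bisimilarity classes):
  B0 = {u0, v0}
  B1 = {u1, v1}
  B2 = {u2, v2}
u0 ∈ B0, v0 ∈ B0 → same block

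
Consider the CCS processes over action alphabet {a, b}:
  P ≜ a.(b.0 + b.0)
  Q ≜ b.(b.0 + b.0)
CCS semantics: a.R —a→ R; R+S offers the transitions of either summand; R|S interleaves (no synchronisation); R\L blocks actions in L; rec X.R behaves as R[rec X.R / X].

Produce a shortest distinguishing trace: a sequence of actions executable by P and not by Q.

Reachable graph of P (3 states):
  s0 = a.(b.0 + b.0) ⊢ ··a··> s1
  s1 = b.0 + b.0 ⊢ ··b··> s2
  s2 = 0 ⊢ deadlocked
Reachable graph of Q (3 states):
  t0 = b.(b.0 + b.0) ⊢ ··b··> t1
  t1 = b.0 + b.0 ⊢ ··b··> t2
  t2 = 0 ⊢ deadlocked
Run σ = ⟨a⟩ on P: start {s0}
  [1] a ⇒ {s1}
  ✓ P
Run σ = ⟨a⟩ on Q: start {t0}
  [1] a ⇒ no successor for Q

a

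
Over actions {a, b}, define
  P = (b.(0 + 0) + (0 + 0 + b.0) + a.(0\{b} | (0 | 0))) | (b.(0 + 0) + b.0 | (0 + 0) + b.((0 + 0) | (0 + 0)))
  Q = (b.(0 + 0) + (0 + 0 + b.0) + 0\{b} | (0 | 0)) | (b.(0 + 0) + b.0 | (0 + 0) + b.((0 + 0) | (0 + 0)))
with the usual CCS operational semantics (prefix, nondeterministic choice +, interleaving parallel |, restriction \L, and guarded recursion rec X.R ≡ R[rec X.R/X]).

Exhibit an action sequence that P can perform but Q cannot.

LTS(P): 16 reachable states
  p0 = (b.(0 + 0) + (0 + 0 + b.0) + a.(0\{b} | (0 | 0))) | (b.(0 + 0) + b.0 | (0 + 0) + b.((0 + 0) | (0 + 0))) ⊢ =a=> p1, =b=> p2, =b=> p3, =b=> p4, =b=> p5, =b=> p6
  p1 = 0\{b} | (0 | 0) | (b.(0 + 0) + b.0 | (0 + 0) + b.((0 + 0) | (0 + 0))) ⊢ =b=> p7, =b=> p8, =b=> p9
  p2 = (0 + 0) | (b.(0 + 0) + b.0 | (0 + 0) + b.((0 + 0) | (0 + 0))) ⊢ =b=> p10, =b=> p11, =b=> p12
  p3 = (b.(0 + 0) + (0 + 0 + b.0) + a.(0\{b} | (0 | 0))) | ((0 + 0) | (0 + 0)) ⊢ =a=> p7, =b=> p10, =b=> p13
  p4 = (b.(0 + 0) + (0 + 0 + b.0) + a.(0\{b} | (0 | 0))) | (0 + 0) ⊢ =a=> p8, =b=> p11, =b=> p14
  p5 = (b.(0 + 0) + (0 + 0 + b.0) + a.(0\{b} | (0 | 0))) | (0 | (0 + 0)) ⊢ =a=> p9, =b=> p12, =b=> p15
  p6 = 0 | (b.(0 + 0) + b.0 | (0 + 0) + b.((0 + 0) | (0 + 0))) ⊢ =b=> p13, =b=> p14, =b=> p15
  p7 = 0\{b} | (0 | 0) | ((0 + 0) | (0 + 0)) ⊢ (no moves)
  p8 = 0\{b} | (0 | 0) | (0 + 0) ⊢ (no moves)
  p9 = 0\{b} | (0 | 0) | (0 | (0 + 0)) ⊢ (no moves)
  p10 = (0 + 0) | ((0 + 0) | (0 + 0)) ⊢ (no moves)
  p11 = (0 + 0) | (0 + 0) ⊢ (no moves)
  p12 = (0 + 0) | (0 | (0 + 0)) ⊢ (no moves)
  p13 = 0 | ((0 + 0) | (0 + 0)) ⊢ (no moves)
  p14 = 0 | (0 + 0) ⊢ (no moves)
  p15 = 0 | (0 | (0 + 0)) ⊢ (no moves)
LTS(Q): 12 reachable states
  q0 = (b.(0 + 0) + (0 + 0 + b.0) + 0\{b} | (0 | 0)) | (b.(0 + 0) + b.0 | (0 + 0) + b.((0 + 0) | (0 + 0))) ⊢ =b=> q1, =b=> q2, =b=> q3, =b=> q4, =b=> q5
  q1 = (0 + 0) | (b.(0 + 0) + b.0 | (0 + 0) + b.((0 + 0) | (0 + 0))) ⊢ =b=> q6, =b=> q7, =b=> q8
  q2 = (b.(0 + 0) + (0 + 0 + b.0) + 0\{b} | (0 | 0)) | ((0 + 0) | (0 + 0)) ⊢ =b=> q6, =b=> q9
  q3 = (b.(0 + 0) + (0 + 0 + b.0) + 0\{b} | (0 | 0)) | (0 + 0) ⊢ =b=> q10, =b=> q7
  q4 = (b.(0 + 0) + (0 + 0 + b.0) + 0\{b} | (0 | 0)) | (0 | (0 + 0)) ⊢ =b=> q11, =b=> q8
  q5 = 0 | (b.(0 + 0) + b.0 | (0 + 0) + b.((0 + 0) | (0 + 0))) ⊢ =b=> q10, =b=> q11, =b=> q9
  q6 = (0 + 0) | ((0 + 0) | (0 + 0)) ⊢ (no moves)
  q7 = (0 + 0) | (0 + 0) ⊢ (no moves)
  q8 = (0 + 0) | (0 | (0 + 0)) ⊢ (no moves)
  q9 = 0 | ((0 + 0) | (0 + 0)) ⊢ (no moves)
  q10 = 0 | (0 + 0) ⊢ (no moves)
  q11 = 0 | (0 | (0 + 0)) ⊢ (no moves)
Run σ = ⟨a⟩ on P: start {p0}
  after a @ step 1: {p1}
  — P admits the full trace.
Run σ = ⟨a⟩ on Q: start {q0}
  after a @ step 1: no successor for Q

a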